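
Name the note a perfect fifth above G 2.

Five letter names up from G: D.
A perfect fifth is 7 semitones; 7 semitones up from G2 gives D3.

D 3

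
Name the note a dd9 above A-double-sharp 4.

The ninth's letter: A up two letter names plus an octave → B.
Moving 11 semitones up from A##4 (the size of a doubly diminished ninth) reaches Bb5.

B-flat 5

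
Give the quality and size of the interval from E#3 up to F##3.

E to F spans two letter names (E-F) — that makes it a second of some quality.
E#3 to F##3 is 2 semitones, matching the major second exactly, so the quality is major.

major second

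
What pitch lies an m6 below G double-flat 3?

B double-flat 2

Counting six letter names down from G lands on B.
Moving 8 semitones down from Gbb3 (the size of a minor sixth) reaches Bbb2.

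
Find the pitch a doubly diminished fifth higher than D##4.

Five letter names up from D: A.
A doubly diminished fifth spans 5 semitones, so from D##4 the target pitch is A4.

A4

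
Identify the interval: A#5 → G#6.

minor seventh

A to G spans seven letter names (A-B-C-D-E-F-G): a seventh.
A major seventh would be 11 semitones, but A#5 to G#6 is 10 — one semitone narrower, making it a minor seventh.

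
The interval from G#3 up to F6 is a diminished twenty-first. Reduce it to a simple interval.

d7

Subtracting seven from the interval number removes an octave: 21 − 14 = 7.
So a diminished twenty-first is 2 octaves plus a diminished seventh. The quality is unchanged.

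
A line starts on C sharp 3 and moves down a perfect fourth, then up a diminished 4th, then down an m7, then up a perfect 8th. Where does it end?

D 3

C#3 down a perfect fourth → G#2 (5 semitones).
Up a diminished fourth from G#2: C3 (4 semitones up).
C3 down a minor seventh → D2 (10 semitones).
A perfect octave up from D2 is D3.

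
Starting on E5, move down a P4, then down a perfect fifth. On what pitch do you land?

Down a perfect fourth from E5: B4 (5 semitones down).
Down a perfect fifth from B4: E4 (7 semitones down).

E4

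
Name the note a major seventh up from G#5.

F##6

Counting seven letter names up from G lands on F.
Moving 11 semitones up from G#5 (the size of a major seventh) reaches F##6.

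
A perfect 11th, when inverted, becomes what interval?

P5

First reduce the compound perfect eleventh to its simple form, a perfect fourth.
Inverted interval numbers add to nine, so a fourth pairs with a fifth (4 + 5 = 9).
The quality also flips — perfect stays perfect — giving a perfect fifth.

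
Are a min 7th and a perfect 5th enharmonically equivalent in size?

10 semitones (minor seventh) vs 7 semitones (perfect fifth): not equal.

No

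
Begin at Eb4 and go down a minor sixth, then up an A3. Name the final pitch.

Eb4 down a minor sixth → G3 (8 semitones).
G3 up an augmented third → B#3 (5 semitones).

B#3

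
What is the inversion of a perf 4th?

P5

Interval numbers invert to sum to nine: 4 + 5 = 9, so a fourth inverts to a fifth.
The quality also flips — perfect stays perfect — giving a perfect fifth.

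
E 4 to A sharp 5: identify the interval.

E to A spans four letter names (E-F-G-A), plus an octave — that makes it an eleventh of some quality.
A perfect eleventh would be 17 semitones; E4 to A#5 is 18, one semitone wider, so the interval is augmented.
(Equivalently, a compound augmented fourth: an augmented fourth plus an octave.)

augmented eleventh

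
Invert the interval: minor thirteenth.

major 3rd

First reduce the compound minor thirteenth to its simple form, a minor sixth.
Inverted interval numbers add to nine, so a sixth pairs with a third (6 + 3 = 9).
And minor becomes major under inversion, so we get a major third.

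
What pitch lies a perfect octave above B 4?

B 5

The letter stays B (same as the start), shifted an octave up.
Moving 12 semitones up from B4 (the size of a perfect octave) reaches B5.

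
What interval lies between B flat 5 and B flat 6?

B to B is the same letter name, plus an octave — that makes it an octave of some quality.
The perfect octave spans 12 semitones, and Bb5 to Bb6 is exactly 12 semitones — so this is a perfect octave.

perfect octave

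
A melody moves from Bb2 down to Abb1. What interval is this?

A9

Descending from Bb2 to Abb1 is the same interval as ascending Abb1 to Bb2.
A to B spans two letter names (A-B), plus an octave — that makes it a ninth of some quality.
The major ninth is 14 semitones; here we have 15, one semitone wider: augmented.
(Equivalently, a compound augmented second: an augmented second plus an octave.)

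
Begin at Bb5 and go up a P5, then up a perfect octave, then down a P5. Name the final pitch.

A perfect fifth up from Bb5 is F6.
A perfect octave up from F6 is F7.
Down a perfect fifth from F7: Bb6 (7 semitones down).

Bb6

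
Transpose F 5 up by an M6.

D 6

The sixth takes the letter from F up to D.
A major sixth is 9 semitones; 9 semitones up from F5 gives D6.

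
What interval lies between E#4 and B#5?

E to B spans five letter names (E-F-G-A-B), plus an octave: a twelfth.
Counting semitones, E#4→B#5 is 19, which is the perfect twelfth.
(Equivalently, a compound perfect fifth: a perfect fifth plus an octave.)

perfect twelfth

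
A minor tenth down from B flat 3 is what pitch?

The tenth's letter: B down three letter names plus an octave → G.
Moving 15 semitones down from Bb3 (the size of a minor tenth) reaches G2.

G 2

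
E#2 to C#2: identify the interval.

Descending from E#2 to C#2 is the same interval as ascending C#2 to E#2.
C to E spans three letter names (C-D-E), so the interval is some kind of third.
C#2 to E#2 is 4 semitones, matching the major third exactly, so the quality is major.

M3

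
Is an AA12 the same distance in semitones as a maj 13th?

Yes

A doubly augmented twelfth = 21 semitones = a major thirteenth; enharmonically equal.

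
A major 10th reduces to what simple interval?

M3

Subtracting seven from the interval number removes an octave: 10 − 7 = 3.
That makes a major tenth a compound major third — an octave plus a major third.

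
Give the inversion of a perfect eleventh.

perfect 5th

First reduce the compound perfect eleventh to its simple form, a perfect fourth.
The rule of nine gives the new number: 9 − 4 = 5, so a fourth becomes a fifth.
Quality inverts too: perfect stays perfect. That makes the inversion a perfect fifth.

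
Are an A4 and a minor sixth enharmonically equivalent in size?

No

An augmented fourth is 6 semitones but a minor sixth is 8 semitones — different sizes.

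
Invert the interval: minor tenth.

major sixth

First reduce the compound minor tenth to its simple form, a minor third.
The rule of nine gives the new number: 9 − 3 = 6, so a third becomes a sixth.
Quality inverts too: minor becomes major. That makes the inversion a major sixth.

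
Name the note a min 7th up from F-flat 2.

E-double-flat 3

Seven letter names up from F: E.
A minor seventh spans 10 semitones, so from Fb2 the target pitch is Ebb3.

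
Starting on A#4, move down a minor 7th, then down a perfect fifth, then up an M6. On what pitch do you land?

C##4

A minor seventh down from A#4 is B#3.
B#3 down a perfect fifth → E#3 (7 semitones).
Up a major sixth from E#3: C##4 (9 semitones up).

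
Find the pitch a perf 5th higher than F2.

Five letter names up from F: C.
Moving 7 semitones up from F2 (the size of a perfect fifth) reaches C3.

C3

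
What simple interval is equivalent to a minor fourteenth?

minor 7th

Each octave removed subtracts seven from the number: 14 − 7 = 7.
Quality carries through unchanged, so the simple form is a minor seventh.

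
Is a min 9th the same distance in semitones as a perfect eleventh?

No

13 semitones (minor ninth) vs 17 semitones (perfect eleventh): not equal.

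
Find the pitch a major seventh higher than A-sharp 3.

G-double-sharp 4

The seventh takes the letter from A up to G.
A major seventh spans 11 semitones, so from A#3 the target pitch is G##4.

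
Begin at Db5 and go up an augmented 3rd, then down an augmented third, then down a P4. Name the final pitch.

Ab4

Up an augmented third from Db5: F#5 (5 semitones up).
F#5 down an augmented third → Db5 (5 semitones).
Down a perfect fourth from Db5: Ab4 (5 semitones down).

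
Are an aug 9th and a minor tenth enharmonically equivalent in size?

Yes

An augmented ninth spans 15 semitones, and a minor tenth also spans 15 semitones — they're enharmonic.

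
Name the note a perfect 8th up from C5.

An octave keeps the letter name C, an octave up from C.
A perfect octave spans 12 semitones, so from C5 the target pitch is C6.

C6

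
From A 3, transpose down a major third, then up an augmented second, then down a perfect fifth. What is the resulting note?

A major third down from A3 is F3.
F3 up an augmented second → G#3 (3 semitones).
A perfect fifth down from G#3 is C#3.

C sharp 3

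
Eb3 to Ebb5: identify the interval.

d15

E to E is the same letter name, plus 2 octaves — that makes it a fifteenth of some quality.
The perfect fifteenth is 24 semitones; here we have 23, one semitone narrower: diminished.
(Equivalently, a compound diminished octave: a diminished octave plus an octave.)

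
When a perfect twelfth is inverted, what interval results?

perfect fourth

First reduce the compound perfect twelfth to its simple form, a perfect fifth.
The rule of nine gives the new number: 9 − 5 = 4, so a fifth becomes a fourth.
The quality also flips — perfect stays perfect — giving a perfect fourth.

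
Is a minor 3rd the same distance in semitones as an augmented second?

Yes

Both span 3 semitones: a minor third and an augmented second are the same chromatic distance.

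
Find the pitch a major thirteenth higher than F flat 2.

Six letters up from F (plus an octave) reaches D.
Moving 21 semitones up from Fb2 (the size of a major thirteenth) reaches Db4.

D flat 4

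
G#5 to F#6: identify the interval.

G to F spans seven letter names (G-A-B-C-D-E-F): a seventh.
A major seventh would be 11 semitones, but G#5 to F#6 is 10 — one semitone narrower, making it a minor seventh.

m7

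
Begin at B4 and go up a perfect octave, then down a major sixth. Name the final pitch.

D5

Up a perfect octave from B4: B5 (12 semitones up).
B5 down a major sixth → D5 (9 semitones).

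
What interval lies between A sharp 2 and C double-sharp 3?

A to C spans three letter names (A-B-C) — that makes it a third of some quality.
A#2 to C##3 is 4 semitones, matching the major third exactly, so the quality is major.

major third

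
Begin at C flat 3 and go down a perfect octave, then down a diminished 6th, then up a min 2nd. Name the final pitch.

Down a perfect octave from Cb3: Cb2 (12 semitones down).
A diminished sixth down from Cb2 is E1.
E1 up a minor second → F1 (1 semitone).

F 1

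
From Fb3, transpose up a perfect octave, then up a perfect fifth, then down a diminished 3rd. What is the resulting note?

A perfect octave up from Fb3 is Fb4.
A perfect fifth up from Fb4 is Cb5.
Cb5 down a diminished third → A4 (2 semitones).

A4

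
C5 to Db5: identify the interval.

m2

C to D spans two letter names (C-D): a second.
A major second would be 2 semitones, but C5 to Db5 is 1 — one semitone narrower, making it a minor second.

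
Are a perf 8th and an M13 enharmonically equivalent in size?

A perfect octave is 12 semitones but a major thirteenth is 21 semitones — different sizes.

No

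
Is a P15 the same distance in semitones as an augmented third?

24 semitones (perfect fifteenth) vs 5 semitones (augmented third): not equal.

No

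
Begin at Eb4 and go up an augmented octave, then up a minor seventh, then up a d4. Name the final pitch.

An augmented octave up from Eb4 is E5.
A minor seventh up from E5 is D6.
D6 up a diminished fourth → Gb6 (4 semitones).

Gb6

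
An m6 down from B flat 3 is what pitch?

D 3

The sixth takes the letter from B down to D.
A minor sixth is 8 semitones; 8 semitones down from Bb3 gives D3.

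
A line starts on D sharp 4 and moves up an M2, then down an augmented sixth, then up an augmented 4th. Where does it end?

D#4 up a major second → E#4 (2 semitones).
Down an augmented sixth from E#4: G3 (10 semitones down).
An augmented fourth up from G3 is C#4.

C sharp 4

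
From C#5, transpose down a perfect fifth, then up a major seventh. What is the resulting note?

Down a perfect fifth from C#5: F#4 (7 semitones down).
A major seventh up from F#4 is E#5.

E#5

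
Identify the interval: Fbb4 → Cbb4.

perfect 4th

Descending from Fbb4 to Cbb4 is the same interval as ascending Cbb4 to Fbb4.
C to F spans four letter names (C-D-E-F), so the interval is some kind of fourth.
Cbb4 to Fbb4 is 5 semitones, matching the perfect fourth exactly, so the quality is perfect.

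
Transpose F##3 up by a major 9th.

G##4

Counting two letter names plus an octave up from F lands on G.
A major ninth is 14 semitones; 14 semitones up from F##3 gives G##4.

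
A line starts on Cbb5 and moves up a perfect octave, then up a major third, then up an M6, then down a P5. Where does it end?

Fb6

Up a perfect octave from Cbb5: Cbb6 (12 semitones up).
A major third up from Cbb6 is Ebb6.
Ebb6 up a major sixth → Cb7 (9 semitones).
Down a perfect fifth from Cb7: Fb6 (7 semitones down).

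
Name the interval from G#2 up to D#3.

perfect 5th

G to D spans five letter names (G-A-B-C-D): a fifth.
G#2 to D#3 is 7 semitones, matching the perfect fifth exactly, so the quality is perfect.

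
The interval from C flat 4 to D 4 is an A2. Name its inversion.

diminished seventh

The rule of nine gives the new number: 9 − 2 = 7, so a second becomes a seventh.
The quality also flips — augmented becomes diminished — giving a diminished seventh.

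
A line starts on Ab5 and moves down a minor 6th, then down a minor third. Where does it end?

A4

Ab5 down a minor sixth → C5 (8 semitones).
C5 down a minor third → A4 (3 semitones).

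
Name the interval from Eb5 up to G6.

major 10th

E to G spans three letter names (E-F-G), plus an octave — that makes it a tenth of some quality.
Eb5 to G6 is 16 semitones, matching the major tenth exactly, so the quality is major.
(Equivalently, a compound major third: a major third plus an octave.)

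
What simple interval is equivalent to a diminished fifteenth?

Each octave removed subtracts seven from the number: 15 − 7 = 8.
So a diminished fifteenth is an octave plus a diminished octave. The quality is unchanged.

diminished 8th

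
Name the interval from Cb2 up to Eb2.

C to E spans three letter names (C-D-E) — that makes it a third of some quality.
Counting semitones, Cb2→Eb2 is 4, which is the major third.

major third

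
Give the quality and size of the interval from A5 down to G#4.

m9

Descending from A5 to G#4 is the same interval as ascending G#4 to A5.
G to A spans two letter names (G-A), plus an octave — that makes it a ninth of some quality.
At 13 semitones, G#4→A5 falls one short of a major ninth: minor.
(Equivalently, a compound minor second: a minor second plus an octave.)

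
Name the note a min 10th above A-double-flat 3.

Counting three letter names plus an octave up from A lands on C.
A minor tenth spans 15 semitones, so from Abb3 the target pitch is Cbb5.

C-double-flat 5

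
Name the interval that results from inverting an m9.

major 7th

First reduce the compound minor ninth to its simple form, a minor second.
Inverted interval numbers add to nine, so a second pairs with a seventh (2 + 7 = 9).
And minor becomes major under inversion, so we get a major seventh.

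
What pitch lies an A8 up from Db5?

For an octave the letter name doesn't change: still D, an octave up.
Moving 13 semitones up from Db5 (the size of an augmented octave) reaches D6.

D6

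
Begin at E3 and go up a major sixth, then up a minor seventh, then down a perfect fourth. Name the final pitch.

F#4

E3 up a major sixth → C#4 (9 semitones).
C#4 up a minor seventh → B4 (10 semitones).
A perfect fourth down from B4 is F#4.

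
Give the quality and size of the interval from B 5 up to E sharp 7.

B to E spans four letter names (B-C-D-E), plus an octave — that makes it an eleventh of some quality.
The perfect eleventh is 17 semitones; here we have 18, one semitone wider: augmented.
(Equivalently, a compound augmented fourth: an augmented fourth plus an octave.)

augmented 11th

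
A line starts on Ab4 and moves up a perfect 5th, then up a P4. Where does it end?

Up a perfect fifth from Ab4: Eb5 (7 semitones up).
Eb5 up a perfect fourth → Ab5 (5 semitones).

Ab5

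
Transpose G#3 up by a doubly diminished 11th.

The eleventh's letter: G up four letter names plus an octave → C.
Moving 15 semitones up from G#3 (the size of a doubly diminished eleventh) reaches Cb5.

Cb5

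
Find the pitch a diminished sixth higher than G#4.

Counting six letter names up from G lands on E.
Moving 7 semitones up from G#4 (the size of a diminished sixth) reaches Eb5.

Eb5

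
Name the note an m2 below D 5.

C sharp 5

Two letter names down from D: C.
A minor second is 1 semitone; 1 semitone down from D5 gives C#5.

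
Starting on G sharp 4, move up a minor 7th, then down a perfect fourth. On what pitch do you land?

G#4 up a minor seventh → F#5 (10 semitones).
A perfect fourth down from F#5 is C#5.

C sharp 5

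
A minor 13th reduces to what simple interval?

minor 6th

Subtracting seven from the interval number removes an octave: 13 − 7 = 6.
That makes a minor thirteenth a compound minor sixth — an octave plus a minor sixth.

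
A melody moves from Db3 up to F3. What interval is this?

D to F spans three letter names (D-E-F) — that makes it a third of some quality.
The major third spans 4 semitones, and Db3 to F3 is exactly 4 semitones — so this is a major third.

M3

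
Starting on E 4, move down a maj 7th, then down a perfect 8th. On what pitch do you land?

F 2

E4 down a major seventh → F3 (11 semitones).
Down a perfect octave from F3: F2 (12 semitones down).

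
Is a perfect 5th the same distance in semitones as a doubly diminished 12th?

A perfect fifth is 7 semitones but a doubly diminished twelfth is 17 semitones — different sizes.

No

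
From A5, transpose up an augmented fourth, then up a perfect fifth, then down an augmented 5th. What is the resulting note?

D6

A5 up an augmented fourth → D#6 (6 semitones).
D#6 up a perfect fifth → A#6 (7 semitones).
An augmented fifth down from A#6 is D6.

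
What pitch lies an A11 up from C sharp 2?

F double-sharp 3

Four letters up from C (plus an octave) reaches F.
Moving 18 semitones up from C#2 (the size of an augmented eleventh) reaches F##3.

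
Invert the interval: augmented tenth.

diminished sixth

First reduce the compound augmented tenth to its simple form, an augmented third.
Interval numbers invert to sum to nine: 3 + 6 = 9, so a third inverts to a sixth.
The quality also flips — augmented becomes diminished — giving a diminished sixth.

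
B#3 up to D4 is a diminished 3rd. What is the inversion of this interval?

Inverted interval numbers add to nine, so a third pairs with a sixth (3 + 6 = 9).
Quality inverts too: diminished becomes augmented. That makes the inversion an augmented sixth.

augmented 6th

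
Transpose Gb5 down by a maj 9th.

Counting two letter names plus an octave down from G lands on F.
A major ninth is 14 semitones; 14 semitones down from Gb5 gives Fb4.

Fb4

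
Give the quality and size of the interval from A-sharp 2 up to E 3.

diminished fifth

A to E spans five letter names (A-B-C-D-E), so the interval is some kind of fifth.
The perfect fifth is 7 semitones; here we have 6, one semitone narrower: diminished.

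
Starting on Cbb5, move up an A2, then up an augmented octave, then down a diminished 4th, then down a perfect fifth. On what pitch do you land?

D#5

Up an augmented second from Cbb5: Db5 (3 semitones up).
Db5 up an augmented octave → D6 (13 semitones).
A diminished fourth down from D6 is A#5.
A perfect fifth down from A#5 is D#5.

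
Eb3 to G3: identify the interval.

major third

E to G spans three letter names (E-F-G), so the interval is some kind of third.
Counting semitones, Eb3→G3 is 4, which is the major third.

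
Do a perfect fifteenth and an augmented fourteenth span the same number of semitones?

A perfect fifteenth = 24 semitones = an augmented fourteenth; enharmonically equal.

Yes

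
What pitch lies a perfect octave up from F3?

F4

For an octave the letter name doesn't change: still F, an octave up.
A perfect octave spans 12 semitones, so from F3 the target pitch is F4.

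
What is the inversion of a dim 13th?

augmented third

First reduce the compound diminished thirteenth to its simple form, a diminished sixth.
The rule of nine gives the new number: 9 − 6 = 3, so a sixth becomes a third.
The quality also flips — diminished becomes augmented — giving an augmented third.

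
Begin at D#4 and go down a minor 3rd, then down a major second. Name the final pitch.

A#3

A minor third down from D#4 is B#3.
B#3 down a major second → A#3 (2 semitones).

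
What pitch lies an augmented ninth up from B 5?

Counting two letter names plus an octave up from B lands on C.
An augmented ninth spans 15 semitones, so from B5 the target pitch is C##7.

C double-sharp 7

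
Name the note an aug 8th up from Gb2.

G3

The letter stays G (same as the start), shifted an octave up.
An augmented octave is 13 semitones; 13 semitones up from Gb2 gives G3.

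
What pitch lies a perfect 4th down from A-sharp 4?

E-sharp 4

Counting four letter names down from A lands on E.
A perfect fourth spans 5 semitones, so from A#4 the target pitch is E#4.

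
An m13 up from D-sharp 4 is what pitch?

Six letters up from D (plus an octave) reaches B.
A minor thirteenth spans 20 semitones, so from D#4 the target pitch is B5.

B 5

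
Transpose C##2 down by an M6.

Counting six letter names down from C lands on E.
A major sixth spans 9 semitones, so from C##2 the target pitch is E#1.

E#1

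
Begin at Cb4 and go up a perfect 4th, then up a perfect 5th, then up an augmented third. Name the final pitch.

E5

A perfect fourth up from Cb4 is Fb4.
Up a perfect fifth from Fb4: Cb5 (7 semitones up).
An augmented third up from Cb5 is E5.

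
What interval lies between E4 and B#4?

E to B spans five letter names (E-F-G-A-B): a fifth.
A perfect fifth would be 7 semitones; E4 to B#4 is 8, one semitone wider, so the interval is augmented.

augmented fifth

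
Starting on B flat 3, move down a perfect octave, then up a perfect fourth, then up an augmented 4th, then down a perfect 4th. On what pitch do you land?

Bb3 down a perfect octave → Bb2 (12 semitones).
Up a perfect fourth from Bb2: Eb3 (5 semitones up).
Up an augmented fourth from Eb3: A3 (6 semitones up).
A perfect fourth down from A3 is E3.

E 3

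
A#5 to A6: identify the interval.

A to A is the same letter name, plus an octave: an octave.
The perfect octave is 12 semitones; here we have 11, one semitone narrower: diminished.

diminished octave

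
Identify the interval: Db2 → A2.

D to A spans five letter names (D-E-F-G-A) — that makes it a fifth of some quality.
A perfect fifth would be 7 semitones; Db2 to A2 is 8, one semitone wider, so the interval is augmented.

augmented fifth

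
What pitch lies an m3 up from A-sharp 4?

C-sharp 5

Three letter names up from A: C.
A minor third is 3 semitones; 3 semitones up from A#4 gives C#5.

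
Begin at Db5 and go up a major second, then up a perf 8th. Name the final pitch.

Eb6

Up a major second from Db5: Eb5 (2 semitones up).
Up a perfect octave from Eb5: Eb6 (12 semitones up).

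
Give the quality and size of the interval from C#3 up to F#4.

P11

C to F spans four letter names (C-D-E-F), plus an octave — that makes it an eleventh of some quality.
The perfect eleventh spans 17 semitones, and C#3 to F#4 is exactly 17 semitones — so this is a perfect eleventh.
(Equivalently, a compound perfect fourth: a perfect fourth plus an octave.)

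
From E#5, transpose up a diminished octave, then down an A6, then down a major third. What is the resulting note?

Up a diminished octave from E#5: E6 (11 semitones up).
E6 down an augmented sixth → Gb5 (10 semitones).
Down a major third from Gb5: Ebb5 (4 semitones down).

Ebb5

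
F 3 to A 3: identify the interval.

F to A spans three letter names (F-G-A) — that makes it a third of some quality.
The major third spans 4 semitones, and F3 to A3 is exactly 4 semitones — so this is a major third.

major third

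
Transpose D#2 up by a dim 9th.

Two letters up from D (plus an octave) reaches E.
A diminished ninth is 12 semitones; 12 semitones up from D#2 gives Eb3.

Eb3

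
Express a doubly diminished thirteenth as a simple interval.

Subtracting seven from the interval number removes an octave: 13 − 7 = 6.
Quality carries through unchanged, so the simple form is a doubly diminished sixth.

dd6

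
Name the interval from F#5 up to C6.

F to C spans five letter names (F-G-A-B-C), so the interval is some kind of fifth.
A perfect fifth would be 7 semitones; F#5 to C6 is 6, one semitone narrower, so the interval is diminished.

d5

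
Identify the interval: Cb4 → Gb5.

perfect twelfth

C to G spans five letter names (C-D-E-F-G), plus an octave, so the interval is some kind of twelfth.
Counting semitones, Cb4→Gb5 is 19, which is the perfect twelfth.
(Equivalently, a compound perfect fifth: a perfect fifth plus an octave.)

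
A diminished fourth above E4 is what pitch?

Counting four letter names up from E lands on A.
A diminished fourth is 4 semitones; 4 semitones up from E4 gives Ab4.

Ab4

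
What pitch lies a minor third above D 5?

F 5

The third takes the letter from D up to F.
A minor third is 3 semitones; 3 semitones up from D5 gives F5.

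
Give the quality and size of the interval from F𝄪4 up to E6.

F to E spans seven letter names (F-G-A-B-C-D-E), plus an octave: a fourteenth.
F##4 to E6 spans 21 semitones — two semitones narrower than the major fourteenth (23) — giving a diminished fourteenth.
(Equivalently, a compound diminished seventh: a diminished seventh plus an octave.)

d14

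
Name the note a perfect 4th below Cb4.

Gb3

Counting four letter names down from C lands on G.
A perfect fourth spans 5 semitones, so from Cb4 the target pitch is Gb3.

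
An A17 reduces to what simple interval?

augmented 3rd

Take out 2 octaves (14 from the number): 17 − 14 = 3.
That makes an augmented seventeenth a compound augmented third — 2 octaves plus an augmented third.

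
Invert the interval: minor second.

The rule of nine gives the new number: 9 − 2 = 7, so a second becomes a seventh.
And minor becomes major under inversion, so we get a major seventh.

major seventh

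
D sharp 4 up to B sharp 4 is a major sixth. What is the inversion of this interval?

minor 3rd

Inverted interval numbers add to nine, so a sixth pairs with a third (6 + 3 = 9).
Quality inverts too: major becomes minor. That makes the inversion a minor third.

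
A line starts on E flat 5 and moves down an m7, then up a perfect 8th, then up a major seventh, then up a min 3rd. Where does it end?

G 6

Down a minor seventh from Eb5: F4 (10 semitones down).
Up a perfect octave from F4: F5 (12 semitones up).
Up a major seventh from F5: E6 (11 semitones up).
A minor third up from E6 is G6.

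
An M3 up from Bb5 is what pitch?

Three letter names up from B: D.
A major third spans 4 semitones, so from Bb5 the target pitch is D6.

D6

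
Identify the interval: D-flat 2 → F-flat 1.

Descending from Db2 to Fb1 is the same interval as ascending Fb1 to Db2.
F to D spans six letter names (F-G-A-B-C-D), so the interval is some kind of sixth.
Fb1 to Db2 is 9 semitones, matching the major sixth exactly, so the quality is major.

major sixth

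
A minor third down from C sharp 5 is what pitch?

Three letter names down from C: A.
Moving 3 semitones down from C#5 (the size of a minor third) reaches A#4.

A sharp 4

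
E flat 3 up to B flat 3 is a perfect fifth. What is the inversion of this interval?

The rule of nine gives the new number: 9 − 5 = 4, so a fifth becomes a fourth.
The quality also flips — perfect stays perfect — giving a perfect fourth.

perfect 4th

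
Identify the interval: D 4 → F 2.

Descending from D4 to F2 is the same interval as ascending F2 to D4.
F to D spans six letter names (F-G-A-B-C-D), plus an octave: a thirteenth.
The major thirteenth spans 21 semitones, and F2 to D4 is exactly 21 semitones — so this is a major thirteenth.
(Equivalently, a compound major sixth: a major sixth plus an octave.)

major thirteenth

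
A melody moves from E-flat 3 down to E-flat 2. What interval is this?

Descending from Eb3 to Eb2 is the same interval as ascending Eb2 to Eb3.
E to E is the same letter name, plus an octave — that makes it an octave of some quality.
The perfect octave spans 12 semitones, and Eb2 to Eb3 is exactly 12 semitones — so this is a perfect octave.

perfect 8th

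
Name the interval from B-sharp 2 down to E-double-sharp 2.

Descending from B#2 to E##2 is the same interval as ascending E##2 to B#2.
E to B spans five letter names (E-F-G-A-B), so the interval is some kind of fifth.
The perfect fifth is 7 semitones; here we have 6, one semitone narrower: diminished.

diminished fifth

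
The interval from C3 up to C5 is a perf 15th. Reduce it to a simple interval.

Take out an octave (7 from the number): 15 − 7 = 8.
So a perfect fifteenth is an octave plus a perfect octave. The quality is unchanged.

P8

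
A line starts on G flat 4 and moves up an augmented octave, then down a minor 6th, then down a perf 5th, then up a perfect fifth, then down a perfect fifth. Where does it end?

An augmented octave up from Gb4 is G5.
Down a minor sixth from G5: B4 (8 semitones down).
A perfect fifth down from B4 is E4.
A perfect fifth up from E4 is B4.
Down a perfect fifth from B4: E4 (7 semitones down).

E 4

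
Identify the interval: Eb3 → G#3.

augmented third

E to G spans three letter names (E-F-G), so the interval is some kind of third.
Eb3 to G#3 spans 5 semitones — one semitone wider than the major third (4) — giving an augmented third.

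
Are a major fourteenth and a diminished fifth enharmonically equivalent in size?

23 semitones (major fourteenth) vs 6 semitones (diminished fifth): not equal.

No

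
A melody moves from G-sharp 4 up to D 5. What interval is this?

G to D spans five letter names (G-A-B-C-D), so the interval is some kind of fifth.
The perfect fifth is 7 semitones; here we have 6, one semitone narrower: diminished.

diminished fifth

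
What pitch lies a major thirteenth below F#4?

A2

Counting six letter names plus an octave down from F lands on A.
A major thirteenth is 21 semitones; 21 semitones down from F#4 gives A2.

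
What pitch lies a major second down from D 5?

Counting two letter names down from D lands on C.
A major second is 2 semitones; 2 semitones down from D5 gives C5.

C 5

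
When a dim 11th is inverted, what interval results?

First reduce the compound diminished eleventh to its simple form, a diminished fourth.
Inverted interval numbers add to nine, so a fourth pairs with a fifth (4 + 5 = 9).
The quality also flips — diminished becomes augmented — giving an augmented fifth.

A5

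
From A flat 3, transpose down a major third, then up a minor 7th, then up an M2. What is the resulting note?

Ab3 down a major third → Fb3 (4 semitones).
A minor seventh up from Fb3 is Ebb4.
Up a major second from Ebb4: Fb4 (2 semitones up).

F flat 4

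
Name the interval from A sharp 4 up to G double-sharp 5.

A to G spans seven letter names (A-B-C-D-E-F-G): a seventh.
A#4 to G##5 is 11 semitones, matching the major seventh exactly, so the quality is major.

major seventh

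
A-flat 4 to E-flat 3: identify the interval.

Descending from Ab4 to Eb3 is the same interval as ascending Eb3 to Ab4.
E to A spans four letter names (E-F-G-A), plus an octave: an eleventh.
The perfect eleventh spans 17 semitones, and Eb3 to Ab4 is exactly 17 semitones — so this is a perfect eleventh.
(Equivalently, a compound perfect fourth: a perfect fourth plus an octave.)

perfect 11th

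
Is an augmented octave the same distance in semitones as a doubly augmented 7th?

Yes

An augmented octave = 13 semitones = a doubly augmented seventh; enharmonically equal.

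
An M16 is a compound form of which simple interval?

major 2nd

Subtracting seven from the interval number removes an octave: 16 − 14 = 2.
Quality carries through unchanged, so the simple form is a major second.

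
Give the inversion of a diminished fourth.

augmented fifth

Inverted interval numbers add to nine, so a fourth pairs with a fifth (4 + 5 = 9).
Quality inverts too: diminished becomes augmented. That makes the inversion an augmented fifth.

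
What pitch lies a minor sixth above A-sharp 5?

Counting six letter names up from A lands on F.
A minor sixth is 8 semitones; 8 semitones up from A#5 gives F#6.

F-sharp 6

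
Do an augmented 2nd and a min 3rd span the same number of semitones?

Yes

An augmented second = 3 semitones = a minor third; enharmonically equal.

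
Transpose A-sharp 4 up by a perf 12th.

E-sharp 6

The twelfth's letter: A up five letter names plus an octave → E.
Moving 19 semitones up from A#4 (the size of a perfect twelfth) reaches E#6.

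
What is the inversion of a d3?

Interval numbers invert to sum to nine: 3 + 6 = 9, so a third inverts to a sixth.
Quality inverts too: diminished becomes augmented. That makes the inversion an augmented sixth.

A6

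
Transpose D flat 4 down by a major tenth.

Counting three letter names plus an octave down from D lands on B.
A major tenth is 16 semitones; 16 semitones down from Db4 gives Bbb2.

B double-flat 2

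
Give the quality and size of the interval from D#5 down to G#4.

perfect fifth

Descending from D#5 to G#4 is the same interval as ascending G#4 to D#5.
G to D spans five letter names (G-A-B-C-D), so the interval is some kind of fifth.
Counting semitones, G#4→D#5 is 7, which is the perfect fifth.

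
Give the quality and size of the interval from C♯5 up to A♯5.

major 6th

C to A spans six letter names (C-D-E-F-G-A), so the interval is some kind of sixth.
Counting semitones, C#5→A#5 is 9, which is the major sixth.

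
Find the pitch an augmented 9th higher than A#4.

Counting two letter names plus an octave up from A lands on B.
Moving 15 semitones up from A#4 (the size of an augmented ninth) reaches B##5.

B##5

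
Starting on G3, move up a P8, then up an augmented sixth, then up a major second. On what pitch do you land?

F##5

Up a perfect octave from G3: G4 (12 semitones up).
G4 up an augmented sixth → E#5 (10 semitones).
Up a major second from E#5: F##5 (2 semitones up).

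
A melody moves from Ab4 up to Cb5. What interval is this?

A to C spans three letter names (A-B-C), so the interval is some kind of third.
At 3 semitones, Ab4→Cb5 falls one short of a major third: minor.

minor third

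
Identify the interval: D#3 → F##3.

D to F spans three letter names (D-E-F), so the interval is some kind of third.
D#3 to F##3 is 4 semitones, matching the major third exactly, so the quality is major.

major 3rd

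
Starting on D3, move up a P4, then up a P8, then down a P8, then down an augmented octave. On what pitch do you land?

A perfect fourth up from D3 is G3.
A perfect octave up from G3 is G4.
Down a perfect octave from G4: G3 (12 semitones down).
An augmented octave down from G3 is Gb2.

Gb2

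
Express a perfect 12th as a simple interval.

P5

Each octave removed subtracts seven from the number: 12 − 7 = 5.
Quality carries through unchanged, so the simple form is a perfect fifth.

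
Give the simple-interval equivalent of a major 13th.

Subtracting seven from the interval number removes an octave: 13 − 7 = 6.
That makes a major thirteenth a compound major sixth — an octave plus a major sixth.

M6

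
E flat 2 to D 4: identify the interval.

E to D spans seven letter names (E-F-G-A-B-C-D), plus an octave: a fourteenth.
Eb2 to D4 is 23 semitones, matching the major fourteenth exactly, so the quality is major.
(Equivalently, a compound major seventh: a major seventh plus an octave.)

M14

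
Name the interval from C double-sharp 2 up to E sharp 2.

C to E spans three letter names (C-D-E), so the interval is some kind of third.
At 3 semitones, C##2→E#2 falls one short of a major third: minor.

minor third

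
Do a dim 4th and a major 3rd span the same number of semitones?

Both span 4 semitones: a diminished fourth and a major third are the same chromatic distance.

Yes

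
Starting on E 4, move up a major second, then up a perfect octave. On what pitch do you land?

F sharp 5

E4 up a major second → F#4 (2 semitones).
Up a perfect octave from F#4: F#5 (12 semitones up).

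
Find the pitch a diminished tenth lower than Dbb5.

Three letters down from D (plus an octave) reaches B.
A diminished tenth spans 14 semitones, so from Dbb5 the target pitch is Bb3.

Bb3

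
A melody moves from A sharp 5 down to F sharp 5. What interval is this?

Descending from A#5 to F#5 is the same interval as ascending F#5 to A#5.
F to A spans three letter names (F-G-A), so the interval is some kind of third.
F#5 to A#5 is 4 semitones, matching the major third exactly, so the quality is major.

major third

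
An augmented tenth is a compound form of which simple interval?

A3

Take out an octave (7 from the number): 10 − 7 = 3.
That makes an augmented tenth a compound augmented third — an octave plus an augmented third.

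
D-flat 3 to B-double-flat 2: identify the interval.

major 3rd

Descending from Db3 to Bbb2 is the same interval as ascending Bbb2 to Db3.
B to D spans three letter names (B-C-D): a third.
Counting semitones, Bbb2→Db3 is 4, which is the major third.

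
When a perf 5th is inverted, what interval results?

Inverted interval numbers add to nine, so a fifth pairs with a fourth (5 + 4 = 9).
The quality also flips — perfect stays perfect — giving a perfect fourth.

P4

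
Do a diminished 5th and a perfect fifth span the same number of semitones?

A diminished fifth spans 6 semitones; a perfect fifth spans 7 semitones. They differ by 1.

No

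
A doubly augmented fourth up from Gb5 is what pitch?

C#6

Four letter names up from G: C.
Moving 7 semitones up from Gb5 (the size of a doubly augmented fourth) reaches C#6.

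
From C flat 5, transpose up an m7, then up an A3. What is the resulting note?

Cb5 up a minor seventh → Bbb5 (10 semitones).
Bbb5 up an augmented third → D6 (5 semitones).

D 6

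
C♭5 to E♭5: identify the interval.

C to E spans three letter names (C-D-E): a third.
The major third spans 4 semitones, and Cb5 to Eb5 is exactly 4 semitones — so this is a major third.

major third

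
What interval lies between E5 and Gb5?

E to G spans three letter names (E-F-G) — that makes it a third of some quality.
The major third is 4 semitones; here we have 2, two semitones narrower: diminished.

d3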